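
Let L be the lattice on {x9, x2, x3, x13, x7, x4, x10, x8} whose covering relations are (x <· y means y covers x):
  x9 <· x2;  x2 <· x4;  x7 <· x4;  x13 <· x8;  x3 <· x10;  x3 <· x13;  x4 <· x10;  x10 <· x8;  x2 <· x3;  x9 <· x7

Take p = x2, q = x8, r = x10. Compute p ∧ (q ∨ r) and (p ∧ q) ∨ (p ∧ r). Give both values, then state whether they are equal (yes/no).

x2; x2; yes

q ∨ r = x8, so p ∧ (q ∨ r) = x2 ∧ x8 = x2.
p ∧ q = x2 and p ∧ r = x2, so (p ∧ q) ∨ (p ∧ r) = x2 ∨ x2 = x2.
Equal: yes.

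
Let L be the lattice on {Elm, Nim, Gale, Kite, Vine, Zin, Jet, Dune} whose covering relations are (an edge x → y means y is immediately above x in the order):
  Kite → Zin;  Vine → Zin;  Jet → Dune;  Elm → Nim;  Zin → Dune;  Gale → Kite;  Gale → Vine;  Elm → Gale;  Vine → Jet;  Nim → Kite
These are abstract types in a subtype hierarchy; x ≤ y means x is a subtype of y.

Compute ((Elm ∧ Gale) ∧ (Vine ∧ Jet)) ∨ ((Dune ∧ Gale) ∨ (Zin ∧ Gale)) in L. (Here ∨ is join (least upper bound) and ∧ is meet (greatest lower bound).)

Elm ∧ Gale = Elm
Vine ∧ Jet = Vine
Elm ∧ Vine = Elm
Dune ∧ Gale = Gale
Zin ∧ Gale = Gale
Gale ∨ Gale = Gale
Elm ∨ Gale = Gale

Gale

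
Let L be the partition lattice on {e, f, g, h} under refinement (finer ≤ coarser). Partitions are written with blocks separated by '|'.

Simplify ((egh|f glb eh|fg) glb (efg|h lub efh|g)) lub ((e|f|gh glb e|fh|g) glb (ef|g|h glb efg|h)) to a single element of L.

eh|f|g

egh|f ∧ eh|fg = eh|f|g
efg|h ∨ efh|g = efgh
eh|f|g ∧ efgh = eh|f|g
e|f|gh ∧ e|fh|g = e|f|g|h
ef|g|h ∧ efg|h = ef|g|h
e|f|g|h ∧ ef|g|h = e|f|g|h
eh|f|g ∨ e|f|g|h = eh|f|g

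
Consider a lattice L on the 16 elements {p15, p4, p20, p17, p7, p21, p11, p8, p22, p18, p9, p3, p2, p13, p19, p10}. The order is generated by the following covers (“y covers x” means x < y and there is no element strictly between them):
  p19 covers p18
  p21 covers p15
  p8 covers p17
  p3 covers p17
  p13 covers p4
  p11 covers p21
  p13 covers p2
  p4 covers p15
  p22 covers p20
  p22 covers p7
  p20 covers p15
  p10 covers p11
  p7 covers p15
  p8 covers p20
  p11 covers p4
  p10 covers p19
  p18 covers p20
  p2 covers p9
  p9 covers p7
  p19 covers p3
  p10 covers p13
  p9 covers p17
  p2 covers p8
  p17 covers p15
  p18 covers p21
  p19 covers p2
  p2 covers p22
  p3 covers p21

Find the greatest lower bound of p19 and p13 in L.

p2

Common lower bounds of {p19, p13}: p15, p17, p2, p20, p22, p7, p8, p9.
The greatest among these is p2.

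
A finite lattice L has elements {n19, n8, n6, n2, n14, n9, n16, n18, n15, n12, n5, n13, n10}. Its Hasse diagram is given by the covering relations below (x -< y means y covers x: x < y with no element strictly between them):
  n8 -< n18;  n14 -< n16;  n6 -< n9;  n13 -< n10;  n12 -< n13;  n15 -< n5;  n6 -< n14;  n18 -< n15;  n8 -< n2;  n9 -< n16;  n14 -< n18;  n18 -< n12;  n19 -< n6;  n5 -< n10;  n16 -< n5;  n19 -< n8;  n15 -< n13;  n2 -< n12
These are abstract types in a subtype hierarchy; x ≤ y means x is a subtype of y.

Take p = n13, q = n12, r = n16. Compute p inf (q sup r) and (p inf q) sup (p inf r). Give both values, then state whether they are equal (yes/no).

q sup r = n10, so p inf (q sup r) = n13 inf n10 = n13.
p inf q = n12 and p inf r = n14, so (p inf q) sup (p inf r) = n12 sup n14 = n12.
Equal: no.

n13; n12; no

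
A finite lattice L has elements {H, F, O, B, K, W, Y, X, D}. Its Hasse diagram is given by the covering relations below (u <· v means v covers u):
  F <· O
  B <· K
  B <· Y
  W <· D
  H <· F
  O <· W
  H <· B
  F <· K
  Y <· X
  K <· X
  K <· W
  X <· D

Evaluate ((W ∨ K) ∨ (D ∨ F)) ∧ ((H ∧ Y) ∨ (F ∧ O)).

F

W ∨ K = W
D ∨ F = D
W ∨ D = D
H ∧ Y = H
F ∧ O = F
H ∨ F = F
D ∧ F = F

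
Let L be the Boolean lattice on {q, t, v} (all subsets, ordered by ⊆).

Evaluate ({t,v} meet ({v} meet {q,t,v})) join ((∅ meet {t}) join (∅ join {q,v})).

{q,v}

{v} ∧ {q,t,v} = {v}
{t,v} ∧ {v} = {v}
∅ ∧ {t} = ∅
∅ ∨ {q,v} = {q,v}
∅ ∨ {q,v} = {q,v}
{v} ∨ {q,v} = {q,v}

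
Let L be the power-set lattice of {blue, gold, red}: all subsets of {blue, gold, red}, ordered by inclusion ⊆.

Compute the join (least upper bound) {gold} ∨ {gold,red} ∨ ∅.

{gold,red}

Under ⊆, join is union: {gold} ∪ {gold,red} ∪ ∅ = {gold,red}.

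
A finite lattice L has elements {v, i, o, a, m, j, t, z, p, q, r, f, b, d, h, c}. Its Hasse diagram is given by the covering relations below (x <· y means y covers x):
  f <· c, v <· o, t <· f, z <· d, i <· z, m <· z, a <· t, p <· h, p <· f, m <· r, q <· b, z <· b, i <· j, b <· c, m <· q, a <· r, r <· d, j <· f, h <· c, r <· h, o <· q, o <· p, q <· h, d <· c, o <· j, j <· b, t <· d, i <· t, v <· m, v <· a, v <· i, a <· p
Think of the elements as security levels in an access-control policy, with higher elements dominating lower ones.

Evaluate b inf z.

b ∧ z = z

z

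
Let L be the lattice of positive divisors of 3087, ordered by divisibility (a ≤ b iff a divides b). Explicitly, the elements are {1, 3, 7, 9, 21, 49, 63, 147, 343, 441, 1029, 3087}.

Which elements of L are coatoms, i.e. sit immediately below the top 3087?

The coatoms are exactly the elements covered by 3087: 1029, 441.

1029, 441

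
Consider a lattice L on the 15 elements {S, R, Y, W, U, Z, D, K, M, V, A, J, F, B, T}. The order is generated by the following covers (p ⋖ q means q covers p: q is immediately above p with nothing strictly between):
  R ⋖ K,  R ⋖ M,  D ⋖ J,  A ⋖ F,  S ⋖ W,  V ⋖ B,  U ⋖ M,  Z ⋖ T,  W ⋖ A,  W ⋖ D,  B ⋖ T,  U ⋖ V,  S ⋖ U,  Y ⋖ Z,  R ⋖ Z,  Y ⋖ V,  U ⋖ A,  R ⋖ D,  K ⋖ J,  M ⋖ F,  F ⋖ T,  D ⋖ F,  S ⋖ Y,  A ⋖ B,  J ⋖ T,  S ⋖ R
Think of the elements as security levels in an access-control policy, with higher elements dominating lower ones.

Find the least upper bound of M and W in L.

F

Common upper bounds of {M, W}: F, T.
The least among these is F.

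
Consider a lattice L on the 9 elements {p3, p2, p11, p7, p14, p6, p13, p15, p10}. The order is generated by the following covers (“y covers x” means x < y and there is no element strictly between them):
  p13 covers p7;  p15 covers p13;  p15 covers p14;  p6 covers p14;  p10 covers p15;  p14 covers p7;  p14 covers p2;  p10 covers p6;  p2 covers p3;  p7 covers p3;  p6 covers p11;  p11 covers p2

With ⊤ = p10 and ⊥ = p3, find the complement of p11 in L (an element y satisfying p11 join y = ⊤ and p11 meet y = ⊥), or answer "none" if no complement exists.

Need y with p11 ∨ y = p10 and p11 ∧ y = p3.
Checking each element gives: p13.

p13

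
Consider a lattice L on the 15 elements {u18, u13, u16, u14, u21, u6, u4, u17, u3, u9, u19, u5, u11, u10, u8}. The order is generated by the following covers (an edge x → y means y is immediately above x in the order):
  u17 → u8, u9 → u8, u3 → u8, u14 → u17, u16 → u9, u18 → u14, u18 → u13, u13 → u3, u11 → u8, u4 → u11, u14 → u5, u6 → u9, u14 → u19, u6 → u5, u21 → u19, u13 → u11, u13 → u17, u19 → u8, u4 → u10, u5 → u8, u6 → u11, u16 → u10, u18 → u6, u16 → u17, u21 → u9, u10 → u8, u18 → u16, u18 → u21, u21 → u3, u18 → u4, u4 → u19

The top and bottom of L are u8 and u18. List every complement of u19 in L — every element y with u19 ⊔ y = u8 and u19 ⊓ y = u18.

Need y with u19 ∨ y = u8 and u19 ∧ y = u18.
Checking each element gives: u13, u16, u6.

u13, u16, u6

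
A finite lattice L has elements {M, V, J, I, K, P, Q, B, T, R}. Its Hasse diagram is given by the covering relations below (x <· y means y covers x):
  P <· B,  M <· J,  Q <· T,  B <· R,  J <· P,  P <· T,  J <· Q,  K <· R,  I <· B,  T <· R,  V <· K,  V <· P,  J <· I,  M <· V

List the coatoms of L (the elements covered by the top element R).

B, K, T

The coatoms are exactly the elements covered by R: B, K, T.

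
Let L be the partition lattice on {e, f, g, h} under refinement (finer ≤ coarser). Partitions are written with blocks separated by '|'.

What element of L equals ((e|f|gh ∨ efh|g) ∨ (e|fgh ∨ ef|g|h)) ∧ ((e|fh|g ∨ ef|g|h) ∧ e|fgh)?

e|f|gh ∨ efh|g = efgh
e|fgh ∨ ef|g|h = efgh
efgh ∨ efgh = efgh
e|fh|g ∨ ef|g|h = efh|g
efh|g ∧ e|fgh = e|fh|g
efgh ∧ e|fh|g = e|fh|g

e|fh|g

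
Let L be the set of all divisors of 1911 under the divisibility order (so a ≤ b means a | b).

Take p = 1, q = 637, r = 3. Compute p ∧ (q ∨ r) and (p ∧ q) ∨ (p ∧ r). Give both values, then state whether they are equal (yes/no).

q ∨ r = 1911, so p ∧ (q ∨ r) = 1 ∧ 1911 = 1.
p ∧ q = 1 and p ∧ r = 1, so (p ∧ q) ∨ (p ∧ r) = 1 ∨ 1 = 1.
Equal: yes.

1; 1; yes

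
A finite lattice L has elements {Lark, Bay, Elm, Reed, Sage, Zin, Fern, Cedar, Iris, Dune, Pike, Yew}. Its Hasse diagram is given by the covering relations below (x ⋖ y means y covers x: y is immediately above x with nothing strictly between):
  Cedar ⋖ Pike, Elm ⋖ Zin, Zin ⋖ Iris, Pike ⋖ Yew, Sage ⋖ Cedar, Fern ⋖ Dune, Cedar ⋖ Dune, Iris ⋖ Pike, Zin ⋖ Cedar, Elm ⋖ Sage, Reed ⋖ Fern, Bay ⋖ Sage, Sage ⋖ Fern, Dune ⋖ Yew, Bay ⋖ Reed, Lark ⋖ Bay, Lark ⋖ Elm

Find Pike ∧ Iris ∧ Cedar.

Zin

Common lower bounds of {Pike, Iris, Cedar}: Elm, Lark, Zin.
The greatest among these is Zin.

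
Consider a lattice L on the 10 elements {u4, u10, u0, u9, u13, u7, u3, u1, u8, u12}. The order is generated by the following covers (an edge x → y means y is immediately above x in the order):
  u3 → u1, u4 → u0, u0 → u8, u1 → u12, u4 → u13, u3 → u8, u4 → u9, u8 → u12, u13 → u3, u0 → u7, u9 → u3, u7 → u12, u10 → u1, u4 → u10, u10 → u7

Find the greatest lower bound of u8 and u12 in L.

u8

Common lower bounds of {u8, u12}: u0, u13, u3, u4, u8, u9.
The greatest among these is u8.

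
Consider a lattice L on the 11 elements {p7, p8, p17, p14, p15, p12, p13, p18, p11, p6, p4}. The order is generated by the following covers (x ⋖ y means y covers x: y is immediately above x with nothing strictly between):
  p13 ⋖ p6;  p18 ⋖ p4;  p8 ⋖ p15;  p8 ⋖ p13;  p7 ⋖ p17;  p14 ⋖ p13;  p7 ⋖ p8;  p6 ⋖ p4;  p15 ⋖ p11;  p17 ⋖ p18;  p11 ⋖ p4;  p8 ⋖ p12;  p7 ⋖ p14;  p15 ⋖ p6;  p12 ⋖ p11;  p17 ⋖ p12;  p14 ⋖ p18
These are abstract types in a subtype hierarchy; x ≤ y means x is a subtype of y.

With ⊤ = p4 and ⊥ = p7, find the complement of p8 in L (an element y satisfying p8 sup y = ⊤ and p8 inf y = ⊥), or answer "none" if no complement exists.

Need y with p8 ∨ y = p4 and p8 ∧ y = p7.
Checking each element gives: p18.

p18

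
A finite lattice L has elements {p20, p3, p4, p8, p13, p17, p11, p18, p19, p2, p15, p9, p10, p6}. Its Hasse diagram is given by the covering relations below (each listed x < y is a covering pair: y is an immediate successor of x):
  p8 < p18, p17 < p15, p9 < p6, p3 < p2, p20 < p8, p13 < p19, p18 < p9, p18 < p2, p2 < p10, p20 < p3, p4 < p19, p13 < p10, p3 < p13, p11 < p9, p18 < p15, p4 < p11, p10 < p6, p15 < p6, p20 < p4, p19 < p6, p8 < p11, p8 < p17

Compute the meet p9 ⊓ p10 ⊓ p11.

Common lower bounds of {p9, p10, p11}: p20, p8.
The greatest among these is p8.

p8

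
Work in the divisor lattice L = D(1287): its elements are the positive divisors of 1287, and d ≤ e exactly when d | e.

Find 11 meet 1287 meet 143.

In the divisibility order, the meet is the greatest common divisor: gcd(11, 1287, 143) = 11.

11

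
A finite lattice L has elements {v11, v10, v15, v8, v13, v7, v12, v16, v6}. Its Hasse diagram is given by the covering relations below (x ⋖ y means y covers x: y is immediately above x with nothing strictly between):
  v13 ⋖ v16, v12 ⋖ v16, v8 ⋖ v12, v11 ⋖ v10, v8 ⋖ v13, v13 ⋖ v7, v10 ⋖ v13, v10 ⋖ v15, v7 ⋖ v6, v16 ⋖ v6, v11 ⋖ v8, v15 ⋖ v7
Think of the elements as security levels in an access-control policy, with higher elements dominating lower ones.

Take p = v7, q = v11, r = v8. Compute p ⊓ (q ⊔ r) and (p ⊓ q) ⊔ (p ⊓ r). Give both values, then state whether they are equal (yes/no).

v8; v8; yes

q ⊔ r = v8, so p ⊓ (q ⊔ r) = v7 ⊓ v8 = v8.
p ⊓ q = v11 and p ⊓ r = v8, so (p ⊓ q) ⊔ (p ⊓ r) = v11 ⊔ v8 = v8.
Equal: yes.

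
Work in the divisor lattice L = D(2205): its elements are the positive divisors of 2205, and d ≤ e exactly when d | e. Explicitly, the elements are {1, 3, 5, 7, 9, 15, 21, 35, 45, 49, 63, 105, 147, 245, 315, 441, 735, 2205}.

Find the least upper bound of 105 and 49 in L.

735

In the divisibility order, the join is the least common multiple: lcm(105, 49) = 735.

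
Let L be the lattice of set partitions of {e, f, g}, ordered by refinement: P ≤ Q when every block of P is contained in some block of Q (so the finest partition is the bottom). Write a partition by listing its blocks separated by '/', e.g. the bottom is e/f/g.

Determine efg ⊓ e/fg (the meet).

Common lower bounds of {efg, e/fg}: e/f/g, e/fg.
The greatest among these is e/fg.

e/fg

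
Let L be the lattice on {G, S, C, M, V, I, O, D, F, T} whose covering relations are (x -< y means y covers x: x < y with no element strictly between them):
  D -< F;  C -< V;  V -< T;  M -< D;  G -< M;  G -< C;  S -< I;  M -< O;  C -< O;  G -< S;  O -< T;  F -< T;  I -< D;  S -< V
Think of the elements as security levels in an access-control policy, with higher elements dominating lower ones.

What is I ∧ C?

Common lower bounds of {I, C}: G.
The greatest among these is G.

G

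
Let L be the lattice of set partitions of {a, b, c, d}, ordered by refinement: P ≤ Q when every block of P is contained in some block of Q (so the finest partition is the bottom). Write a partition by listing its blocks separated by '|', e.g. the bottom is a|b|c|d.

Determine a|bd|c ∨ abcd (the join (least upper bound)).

The join of a|bd|c and abcd merges any blocks that overlap across the partitions, giving abcd.

abcd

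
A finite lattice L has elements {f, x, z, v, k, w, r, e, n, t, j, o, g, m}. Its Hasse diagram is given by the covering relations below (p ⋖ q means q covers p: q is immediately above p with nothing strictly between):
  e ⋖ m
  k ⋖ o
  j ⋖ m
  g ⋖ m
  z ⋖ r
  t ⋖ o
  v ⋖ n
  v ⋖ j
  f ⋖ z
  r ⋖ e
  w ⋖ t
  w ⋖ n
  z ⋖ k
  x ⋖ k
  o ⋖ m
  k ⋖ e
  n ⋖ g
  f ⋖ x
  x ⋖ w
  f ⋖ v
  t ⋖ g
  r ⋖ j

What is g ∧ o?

t

Common lower bounds of {g, o}: f, t, w, x.
The greatest among these is t.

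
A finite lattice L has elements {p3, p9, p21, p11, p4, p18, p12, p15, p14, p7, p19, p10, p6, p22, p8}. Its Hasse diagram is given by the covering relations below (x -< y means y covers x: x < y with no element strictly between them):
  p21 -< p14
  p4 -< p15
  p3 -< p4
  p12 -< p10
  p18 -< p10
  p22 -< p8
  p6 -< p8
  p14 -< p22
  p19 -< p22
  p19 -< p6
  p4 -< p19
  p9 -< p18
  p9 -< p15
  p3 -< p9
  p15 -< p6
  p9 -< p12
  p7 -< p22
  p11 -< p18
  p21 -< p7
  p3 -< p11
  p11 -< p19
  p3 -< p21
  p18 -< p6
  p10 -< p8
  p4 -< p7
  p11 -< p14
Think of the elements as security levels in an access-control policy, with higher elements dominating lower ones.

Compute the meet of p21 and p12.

Common lower bounds of {p21, p12}: p3.
The greatest among these is p3.

p3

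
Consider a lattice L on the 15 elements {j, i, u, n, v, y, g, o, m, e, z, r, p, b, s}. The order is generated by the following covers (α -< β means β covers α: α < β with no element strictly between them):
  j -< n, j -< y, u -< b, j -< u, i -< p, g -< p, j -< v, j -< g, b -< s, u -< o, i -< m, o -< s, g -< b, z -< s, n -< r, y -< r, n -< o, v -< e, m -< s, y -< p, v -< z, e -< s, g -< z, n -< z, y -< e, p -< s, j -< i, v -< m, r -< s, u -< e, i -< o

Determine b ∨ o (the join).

Common upper bounds of {b, o}: s.
The least among these is s.

s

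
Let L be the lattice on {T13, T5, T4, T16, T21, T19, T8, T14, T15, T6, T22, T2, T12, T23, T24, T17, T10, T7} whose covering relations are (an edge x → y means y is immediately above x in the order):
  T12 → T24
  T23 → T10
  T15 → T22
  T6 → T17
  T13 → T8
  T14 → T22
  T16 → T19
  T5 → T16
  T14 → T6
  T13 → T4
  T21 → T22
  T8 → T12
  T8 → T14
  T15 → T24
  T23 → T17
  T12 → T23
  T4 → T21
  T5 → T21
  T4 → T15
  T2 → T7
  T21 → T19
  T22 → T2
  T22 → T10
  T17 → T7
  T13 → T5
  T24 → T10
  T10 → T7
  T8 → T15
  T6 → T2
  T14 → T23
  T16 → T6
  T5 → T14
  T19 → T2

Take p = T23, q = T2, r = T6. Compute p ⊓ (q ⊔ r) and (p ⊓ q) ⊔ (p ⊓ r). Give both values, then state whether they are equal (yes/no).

T14; T14; yes

q ⊔ r = T2, so p ⊓ (q ⊔ r) = T23 ⊓ T2 = T14.
p ⊓ q = T14 and p ⊓ r = T14, so (p ⊓ q) ⊔ (p ⊓ r) = T14 ⊔ T14 = T14.
Equal: yes.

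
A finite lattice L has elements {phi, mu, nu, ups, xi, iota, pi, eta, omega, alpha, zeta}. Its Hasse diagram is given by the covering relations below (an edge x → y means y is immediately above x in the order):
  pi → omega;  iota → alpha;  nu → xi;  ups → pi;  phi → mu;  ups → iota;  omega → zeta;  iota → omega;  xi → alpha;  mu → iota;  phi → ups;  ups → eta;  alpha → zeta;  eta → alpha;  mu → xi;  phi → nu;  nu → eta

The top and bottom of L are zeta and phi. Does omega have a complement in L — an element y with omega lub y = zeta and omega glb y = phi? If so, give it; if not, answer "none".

Need y with omega ∨ y = zeta and omega ∧ y = phi.
Checking each element gives: nu.

nu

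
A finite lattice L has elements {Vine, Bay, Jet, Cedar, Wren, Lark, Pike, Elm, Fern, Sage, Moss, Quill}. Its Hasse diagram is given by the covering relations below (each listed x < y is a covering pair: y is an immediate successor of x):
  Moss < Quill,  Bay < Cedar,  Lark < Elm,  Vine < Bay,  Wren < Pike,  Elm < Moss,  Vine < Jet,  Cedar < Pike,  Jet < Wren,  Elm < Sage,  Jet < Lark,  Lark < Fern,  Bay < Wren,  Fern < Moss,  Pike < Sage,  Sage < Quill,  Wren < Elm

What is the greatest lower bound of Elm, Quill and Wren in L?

Common lower bounds of {Elm, Quill, Wren}: Bay, Jet, Vine, Wren.
The greatest among these is Wren.

Wren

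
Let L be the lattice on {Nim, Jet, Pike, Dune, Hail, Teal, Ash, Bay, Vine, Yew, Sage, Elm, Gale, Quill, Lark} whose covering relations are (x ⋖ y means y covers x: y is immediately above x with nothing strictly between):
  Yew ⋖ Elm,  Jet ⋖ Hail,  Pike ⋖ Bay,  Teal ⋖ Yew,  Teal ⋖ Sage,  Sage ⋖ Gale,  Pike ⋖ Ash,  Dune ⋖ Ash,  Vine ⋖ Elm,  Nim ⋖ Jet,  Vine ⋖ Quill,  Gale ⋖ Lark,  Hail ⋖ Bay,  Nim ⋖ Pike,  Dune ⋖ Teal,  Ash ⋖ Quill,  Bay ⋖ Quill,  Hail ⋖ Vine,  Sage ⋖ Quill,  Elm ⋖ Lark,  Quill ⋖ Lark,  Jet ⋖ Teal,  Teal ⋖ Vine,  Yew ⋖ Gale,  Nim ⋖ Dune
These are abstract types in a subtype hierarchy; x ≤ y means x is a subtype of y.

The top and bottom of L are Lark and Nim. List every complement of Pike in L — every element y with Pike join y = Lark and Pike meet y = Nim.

Need y with Pike ∨ y = Lark and Pike ∧ y = Nim.
Checking each element gives: Elm, Gale, Yew.

Elm, Gale, Yew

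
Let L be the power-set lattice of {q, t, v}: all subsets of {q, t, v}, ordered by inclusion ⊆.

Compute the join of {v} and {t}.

{t,v}

Under ⊆, join is union: {v} ∪ {t} = {t,v}.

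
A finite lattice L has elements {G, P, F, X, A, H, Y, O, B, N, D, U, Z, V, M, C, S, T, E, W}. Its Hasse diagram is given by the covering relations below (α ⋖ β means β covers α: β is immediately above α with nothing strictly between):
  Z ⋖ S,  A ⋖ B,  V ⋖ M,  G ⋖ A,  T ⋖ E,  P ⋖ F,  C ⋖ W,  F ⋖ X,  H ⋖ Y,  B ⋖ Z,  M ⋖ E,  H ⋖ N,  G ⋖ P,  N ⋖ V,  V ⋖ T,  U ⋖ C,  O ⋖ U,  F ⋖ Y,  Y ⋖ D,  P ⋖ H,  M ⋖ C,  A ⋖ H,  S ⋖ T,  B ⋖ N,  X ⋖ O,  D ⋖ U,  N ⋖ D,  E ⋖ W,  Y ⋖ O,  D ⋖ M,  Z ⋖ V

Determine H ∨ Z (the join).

V

Common upper bounds of {H, Z}: C, E, M, T, V, W.
The least among these is V.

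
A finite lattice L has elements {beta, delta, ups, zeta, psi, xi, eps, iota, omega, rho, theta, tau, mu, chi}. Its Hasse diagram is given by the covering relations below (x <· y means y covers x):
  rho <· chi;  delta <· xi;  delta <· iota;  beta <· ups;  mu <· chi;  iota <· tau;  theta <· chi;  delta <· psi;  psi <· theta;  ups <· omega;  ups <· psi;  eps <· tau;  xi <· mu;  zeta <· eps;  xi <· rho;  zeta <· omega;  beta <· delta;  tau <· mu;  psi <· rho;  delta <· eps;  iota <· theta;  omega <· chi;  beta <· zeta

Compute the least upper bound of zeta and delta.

Common upper bounds of {zeta, delta}: chi, eps, mu, tau.
The least among these is eps.

eps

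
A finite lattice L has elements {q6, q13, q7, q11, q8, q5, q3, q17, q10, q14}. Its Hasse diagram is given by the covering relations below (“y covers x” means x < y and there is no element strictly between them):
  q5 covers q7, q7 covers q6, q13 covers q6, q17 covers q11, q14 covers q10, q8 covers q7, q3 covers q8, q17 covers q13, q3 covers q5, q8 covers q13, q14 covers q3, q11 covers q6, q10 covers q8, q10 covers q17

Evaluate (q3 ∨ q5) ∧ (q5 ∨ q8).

q3

q3 ∨ q5 = q3
q5 ∨ q8 = q3
q3 ∧ q3 = q3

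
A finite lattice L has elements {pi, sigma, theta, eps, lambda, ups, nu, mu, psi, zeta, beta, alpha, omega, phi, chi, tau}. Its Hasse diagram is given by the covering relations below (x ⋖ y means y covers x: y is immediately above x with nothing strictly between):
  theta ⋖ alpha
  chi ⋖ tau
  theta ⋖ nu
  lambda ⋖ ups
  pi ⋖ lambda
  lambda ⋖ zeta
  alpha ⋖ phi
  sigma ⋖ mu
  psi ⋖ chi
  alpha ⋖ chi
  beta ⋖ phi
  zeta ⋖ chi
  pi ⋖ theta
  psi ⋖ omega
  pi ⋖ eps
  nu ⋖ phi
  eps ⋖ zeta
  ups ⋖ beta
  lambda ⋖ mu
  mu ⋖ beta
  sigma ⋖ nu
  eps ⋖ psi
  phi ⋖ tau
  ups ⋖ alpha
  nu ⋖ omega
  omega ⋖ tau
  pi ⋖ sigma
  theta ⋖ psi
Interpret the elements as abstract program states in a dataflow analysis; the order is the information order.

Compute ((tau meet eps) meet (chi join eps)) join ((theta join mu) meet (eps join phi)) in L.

tau

tau ∧ eps = eps
chi ∨ eps = chi
eps ∧ chi = eps
theta ∨ mu = phi
eps ∨ phi = tau
phi ∧ tau = phi
eps ∨ phi = tau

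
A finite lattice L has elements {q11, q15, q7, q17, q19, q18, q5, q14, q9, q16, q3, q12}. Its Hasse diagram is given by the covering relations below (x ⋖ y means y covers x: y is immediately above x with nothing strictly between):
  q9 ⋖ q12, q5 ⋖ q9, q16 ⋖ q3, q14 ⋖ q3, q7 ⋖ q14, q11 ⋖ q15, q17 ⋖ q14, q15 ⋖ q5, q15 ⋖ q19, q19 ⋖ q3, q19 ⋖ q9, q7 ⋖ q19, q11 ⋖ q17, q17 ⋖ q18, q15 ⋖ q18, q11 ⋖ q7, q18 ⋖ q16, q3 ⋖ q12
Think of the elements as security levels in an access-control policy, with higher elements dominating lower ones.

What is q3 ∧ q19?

Common lower bounds of {q3, q19}: q11, q15, q19, q7.
The greatest among these is q19.

q19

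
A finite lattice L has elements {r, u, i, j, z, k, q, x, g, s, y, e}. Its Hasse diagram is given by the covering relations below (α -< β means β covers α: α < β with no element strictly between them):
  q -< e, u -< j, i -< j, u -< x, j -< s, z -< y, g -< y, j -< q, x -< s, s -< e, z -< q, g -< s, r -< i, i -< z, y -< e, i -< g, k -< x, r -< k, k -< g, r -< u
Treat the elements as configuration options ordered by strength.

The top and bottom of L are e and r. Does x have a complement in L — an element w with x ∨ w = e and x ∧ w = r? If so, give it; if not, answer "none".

z

Need w with x ∨ w = e and x ∧ w = r.
Checking each element gives: z.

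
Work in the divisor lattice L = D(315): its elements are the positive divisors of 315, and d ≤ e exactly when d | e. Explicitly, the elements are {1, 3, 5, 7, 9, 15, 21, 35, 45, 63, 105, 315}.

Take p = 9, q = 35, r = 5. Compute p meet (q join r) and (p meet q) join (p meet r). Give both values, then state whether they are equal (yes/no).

1; 1; yes

q join r = 35, so p meet (q join r) = 9 meet 35 = 1.
p meet q = 1 and p meet r = 1, so (p meet q) join (p meet r) = 1 join 1 = 1.
Equal: yes.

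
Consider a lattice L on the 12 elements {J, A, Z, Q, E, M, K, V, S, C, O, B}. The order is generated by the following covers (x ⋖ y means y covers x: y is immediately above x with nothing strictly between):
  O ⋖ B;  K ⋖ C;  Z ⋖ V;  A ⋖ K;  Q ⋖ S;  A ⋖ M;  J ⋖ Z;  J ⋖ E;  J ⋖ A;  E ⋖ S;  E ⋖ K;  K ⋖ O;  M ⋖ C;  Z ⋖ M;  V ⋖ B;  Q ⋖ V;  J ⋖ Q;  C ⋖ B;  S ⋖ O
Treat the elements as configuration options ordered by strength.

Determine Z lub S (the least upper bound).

B

Common upper bounds of {Z, S}: B.
The least among these is B.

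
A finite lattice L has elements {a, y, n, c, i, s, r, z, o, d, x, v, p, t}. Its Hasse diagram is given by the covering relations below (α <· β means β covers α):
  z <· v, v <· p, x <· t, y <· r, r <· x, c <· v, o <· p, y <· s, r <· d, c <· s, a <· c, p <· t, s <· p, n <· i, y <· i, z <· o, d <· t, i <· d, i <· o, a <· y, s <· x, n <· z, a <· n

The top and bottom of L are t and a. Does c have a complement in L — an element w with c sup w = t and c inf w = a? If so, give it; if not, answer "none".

Need w with c ∨ w = t and c ∧ w = a.
Checking each element gives: d.

d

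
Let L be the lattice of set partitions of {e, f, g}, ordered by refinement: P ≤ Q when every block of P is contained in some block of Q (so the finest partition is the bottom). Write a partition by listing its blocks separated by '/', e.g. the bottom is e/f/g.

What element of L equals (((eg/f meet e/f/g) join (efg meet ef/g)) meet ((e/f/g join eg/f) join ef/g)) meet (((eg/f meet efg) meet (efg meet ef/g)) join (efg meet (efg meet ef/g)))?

eg/f ∧ e/f/g = e/f/g
efg ∧ ef/g = ef/g
e/f/g ∨ ef/g = ef/g
e/f/g ∨ eg/f = eg/f
eg/f ∨ ef/g = efg
ef/g ∧ efg = ef/g
eg/f ∧ efg = eg/f
efg ∧ ef/g = ef/g
eg/f ∧ ef/g = e/f/g
efg ∧ ef/g = ef/g
efg ∧ ef/g = ef/g
e/f/g ∨ ef/g = ef/g
ef/g ∧ ef/g = ef/g

ef/g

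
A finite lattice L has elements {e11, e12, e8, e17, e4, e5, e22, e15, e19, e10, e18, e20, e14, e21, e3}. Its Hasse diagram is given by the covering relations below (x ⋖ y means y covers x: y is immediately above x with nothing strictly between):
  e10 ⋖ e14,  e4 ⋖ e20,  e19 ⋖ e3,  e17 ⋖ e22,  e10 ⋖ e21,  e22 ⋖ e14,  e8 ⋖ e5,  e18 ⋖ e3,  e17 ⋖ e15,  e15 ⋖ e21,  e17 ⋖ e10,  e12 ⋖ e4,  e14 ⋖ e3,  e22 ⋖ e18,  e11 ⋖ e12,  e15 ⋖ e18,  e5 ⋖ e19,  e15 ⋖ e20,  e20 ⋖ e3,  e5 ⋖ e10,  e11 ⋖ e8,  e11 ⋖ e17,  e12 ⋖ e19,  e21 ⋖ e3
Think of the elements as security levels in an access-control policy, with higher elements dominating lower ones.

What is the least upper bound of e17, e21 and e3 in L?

Common upper bounds of {e17, e21, e3}: e3.
The least among these is e3.

e3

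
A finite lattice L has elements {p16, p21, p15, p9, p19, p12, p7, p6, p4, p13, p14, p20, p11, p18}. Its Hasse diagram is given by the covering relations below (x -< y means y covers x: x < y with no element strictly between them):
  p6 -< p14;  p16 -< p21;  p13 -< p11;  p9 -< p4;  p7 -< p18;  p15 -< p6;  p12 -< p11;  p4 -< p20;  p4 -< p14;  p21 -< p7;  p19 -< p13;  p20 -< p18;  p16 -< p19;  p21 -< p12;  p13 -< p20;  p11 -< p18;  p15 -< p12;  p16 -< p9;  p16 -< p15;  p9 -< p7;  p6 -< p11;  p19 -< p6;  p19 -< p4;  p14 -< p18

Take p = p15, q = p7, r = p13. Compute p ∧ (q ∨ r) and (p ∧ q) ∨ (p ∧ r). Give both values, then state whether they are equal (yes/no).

q ∨ r = p18, so p ∧ (q ∨ r) = p15 ∧ p18 = p15.
p ∧ q = p16 and p ∧ r = p16, so (p ∧ q) ∨ (p ∧ r) = p16 ∨ p16 = p16.
Equal: no.

p15; p16; no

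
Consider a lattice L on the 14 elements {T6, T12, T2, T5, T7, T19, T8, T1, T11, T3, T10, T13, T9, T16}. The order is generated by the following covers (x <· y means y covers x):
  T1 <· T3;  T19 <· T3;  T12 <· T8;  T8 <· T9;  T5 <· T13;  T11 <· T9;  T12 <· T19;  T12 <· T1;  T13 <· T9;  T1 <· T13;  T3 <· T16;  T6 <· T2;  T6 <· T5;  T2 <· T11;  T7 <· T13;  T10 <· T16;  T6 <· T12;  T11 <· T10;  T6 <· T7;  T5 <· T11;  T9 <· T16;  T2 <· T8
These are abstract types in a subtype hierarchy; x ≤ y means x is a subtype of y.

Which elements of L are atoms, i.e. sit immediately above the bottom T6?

The atoms are exactly the elements that cover T6: T12, T2, T5, T7.

T12, T2, T5, T7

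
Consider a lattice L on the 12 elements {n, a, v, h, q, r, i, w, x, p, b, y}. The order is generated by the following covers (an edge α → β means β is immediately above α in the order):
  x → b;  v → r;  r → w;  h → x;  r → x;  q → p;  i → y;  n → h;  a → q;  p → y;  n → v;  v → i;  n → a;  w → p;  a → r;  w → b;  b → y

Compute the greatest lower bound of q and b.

Common lower bounds of {q, b}: a, n.
The greatest among these is a.

a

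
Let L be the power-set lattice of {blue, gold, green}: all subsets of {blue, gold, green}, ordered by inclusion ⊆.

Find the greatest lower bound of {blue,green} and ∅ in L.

∅

Under ⊆, meet is intersection: {blue,green} ∩ ∅ = ∅.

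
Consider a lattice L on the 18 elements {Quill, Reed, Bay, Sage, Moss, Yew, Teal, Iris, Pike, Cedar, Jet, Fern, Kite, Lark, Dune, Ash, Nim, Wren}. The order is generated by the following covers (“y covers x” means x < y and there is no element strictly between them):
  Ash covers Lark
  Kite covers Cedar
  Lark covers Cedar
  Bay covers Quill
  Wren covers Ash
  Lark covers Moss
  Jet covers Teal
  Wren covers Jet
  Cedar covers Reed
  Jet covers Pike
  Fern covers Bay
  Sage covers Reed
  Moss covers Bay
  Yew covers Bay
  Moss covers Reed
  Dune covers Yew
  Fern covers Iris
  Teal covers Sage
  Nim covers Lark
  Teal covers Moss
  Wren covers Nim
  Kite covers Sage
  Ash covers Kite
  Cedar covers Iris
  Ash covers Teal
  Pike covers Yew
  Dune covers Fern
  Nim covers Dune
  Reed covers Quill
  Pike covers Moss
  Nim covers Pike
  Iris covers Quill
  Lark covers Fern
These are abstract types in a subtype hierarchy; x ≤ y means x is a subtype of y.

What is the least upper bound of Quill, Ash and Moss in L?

Ash

Common upper bounds of {Quill, Ash, Moss}: Ash, Wren.
The least among these is Ash.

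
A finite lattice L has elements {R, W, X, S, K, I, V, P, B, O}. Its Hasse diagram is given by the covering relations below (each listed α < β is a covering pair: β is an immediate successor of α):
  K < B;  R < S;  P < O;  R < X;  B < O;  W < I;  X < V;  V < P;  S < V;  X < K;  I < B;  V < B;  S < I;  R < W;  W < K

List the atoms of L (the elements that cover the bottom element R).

S, W, X

The atoms are exactly the elements that cover R: S, W, X.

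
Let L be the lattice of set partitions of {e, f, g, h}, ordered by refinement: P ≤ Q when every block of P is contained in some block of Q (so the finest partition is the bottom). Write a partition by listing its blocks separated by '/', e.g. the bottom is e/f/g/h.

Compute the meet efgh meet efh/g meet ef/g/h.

ef/g/h

The meet (common refinement) of efgh, efh/g, ef/g/h intersects blocks pairwise, giving ef/g/h.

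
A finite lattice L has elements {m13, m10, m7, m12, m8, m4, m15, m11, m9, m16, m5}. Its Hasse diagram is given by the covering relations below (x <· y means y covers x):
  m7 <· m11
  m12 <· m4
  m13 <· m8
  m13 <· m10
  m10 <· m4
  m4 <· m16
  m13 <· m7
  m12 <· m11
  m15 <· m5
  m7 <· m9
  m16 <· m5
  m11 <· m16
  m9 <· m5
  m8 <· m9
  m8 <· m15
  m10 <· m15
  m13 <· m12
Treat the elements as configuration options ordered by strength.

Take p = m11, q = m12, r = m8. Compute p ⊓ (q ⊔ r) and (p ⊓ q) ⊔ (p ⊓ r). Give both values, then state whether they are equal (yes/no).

q ⊔ r = m5, so p ⊓ (q ⊔ r) = m11 ⊓ m5 = m11.
p ⊓ q = m12 and p ⊓ r = m13, so (p ⊓ q) ⊔ (p ⊓ r) = m12 ⊔ m13 = m12.
Equal: no.

m11; m12; no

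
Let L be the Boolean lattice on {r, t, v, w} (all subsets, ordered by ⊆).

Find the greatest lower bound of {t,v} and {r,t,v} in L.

Common lower bounds of {{t,v}, {r,t,v}}: {t,v}, {t}, {v}, {}.
The greatest among these is {t,v}.

{t,v}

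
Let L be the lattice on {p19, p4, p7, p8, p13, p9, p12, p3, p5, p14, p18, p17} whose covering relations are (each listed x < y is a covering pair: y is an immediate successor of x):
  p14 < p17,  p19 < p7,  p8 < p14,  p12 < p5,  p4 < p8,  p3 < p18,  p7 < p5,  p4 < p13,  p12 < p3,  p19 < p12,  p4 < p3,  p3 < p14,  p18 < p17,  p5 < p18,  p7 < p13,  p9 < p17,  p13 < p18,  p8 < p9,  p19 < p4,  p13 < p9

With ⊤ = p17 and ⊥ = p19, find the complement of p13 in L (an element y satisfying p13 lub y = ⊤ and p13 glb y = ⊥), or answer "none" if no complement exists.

none

For every candidate y, either p13 ∨ y ≠ p17 or p13 ∧ y ≠ p19; no complement exists.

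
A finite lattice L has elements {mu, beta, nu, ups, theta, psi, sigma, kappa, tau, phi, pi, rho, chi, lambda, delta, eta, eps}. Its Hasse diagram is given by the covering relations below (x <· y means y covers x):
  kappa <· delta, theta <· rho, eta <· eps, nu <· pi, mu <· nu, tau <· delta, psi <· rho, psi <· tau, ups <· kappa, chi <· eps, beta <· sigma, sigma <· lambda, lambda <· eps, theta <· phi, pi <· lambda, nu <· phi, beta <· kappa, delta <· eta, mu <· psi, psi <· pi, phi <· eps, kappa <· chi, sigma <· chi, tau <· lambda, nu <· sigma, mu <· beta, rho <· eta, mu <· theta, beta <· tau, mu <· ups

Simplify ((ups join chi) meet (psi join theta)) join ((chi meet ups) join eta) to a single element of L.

eta

ups ∨ chi = chi
psi ∨ theta = rho
chi ∧ rho = mu
chi ∧ ups = ups
ups ∨ eta = eta
mu ∨ eta = eta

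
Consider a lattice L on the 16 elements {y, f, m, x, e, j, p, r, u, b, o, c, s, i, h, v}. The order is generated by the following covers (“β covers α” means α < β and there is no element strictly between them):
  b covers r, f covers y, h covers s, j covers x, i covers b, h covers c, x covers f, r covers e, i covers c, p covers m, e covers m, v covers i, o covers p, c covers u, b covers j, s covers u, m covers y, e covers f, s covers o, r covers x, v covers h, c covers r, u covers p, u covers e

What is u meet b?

e

Common lower bounds of {u, b}: e, f, m, y.
The greatest among these is e.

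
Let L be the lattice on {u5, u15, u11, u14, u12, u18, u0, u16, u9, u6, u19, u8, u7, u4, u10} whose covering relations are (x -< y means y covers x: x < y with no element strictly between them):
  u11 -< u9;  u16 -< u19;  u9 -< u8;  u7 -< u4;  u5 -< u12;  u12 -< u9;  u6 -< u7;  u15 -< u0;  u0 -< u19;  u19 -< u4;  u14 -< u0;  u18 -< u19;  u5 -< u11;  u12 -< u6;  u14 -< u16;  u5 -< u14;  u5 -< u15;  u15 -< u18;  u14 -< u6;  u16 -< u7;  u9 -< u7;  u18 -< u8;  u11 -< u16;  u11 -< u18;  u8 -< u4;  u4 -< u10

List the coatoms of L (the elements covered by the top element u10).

The coatoms are exactly the elements covered by u10: u4.

u4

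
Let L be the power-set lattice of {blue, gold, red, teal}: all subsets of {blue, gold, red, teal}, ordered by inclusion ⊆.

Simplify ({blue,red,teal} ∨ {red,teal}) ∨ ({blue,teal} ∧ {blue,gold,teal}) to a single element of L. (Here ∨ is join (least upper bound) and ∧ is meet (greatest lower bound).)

{blue,red,teal} ∨ {red,teal} = {blue,red,teal}
{blue,teal} ∧ {blue,gold,teal} = {blue,teal}
{blue,red,teal} ∨ {blue,teal} = {blue,red,teal}

{blue,red,teal}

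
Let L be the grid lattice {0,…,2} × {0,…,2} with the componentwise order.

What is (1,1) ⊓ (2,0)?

(1,0)

Common lower bounds of {(1,1), (2,0)}: (0,0), (1,0).
The greatest among these is (1,0).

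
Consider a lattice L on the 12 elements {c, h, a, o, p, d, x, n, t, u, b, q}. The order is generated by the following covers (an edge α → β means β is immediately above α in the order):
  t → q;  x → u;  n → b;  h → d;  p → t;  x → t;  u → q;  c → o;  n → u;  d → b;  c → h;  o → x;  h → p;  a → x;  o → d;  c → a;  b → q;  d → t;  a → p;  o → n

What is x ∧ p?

Common lower bounds of {x, p}: a, c.
The greatest among these is a.

a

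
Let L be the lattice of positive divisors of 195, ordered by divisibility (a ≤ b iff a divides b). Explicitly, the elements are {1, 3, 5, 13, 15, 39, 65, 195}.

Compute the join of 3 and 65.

195

In the divisibility order, the join is the least common multiple: lcm(3, 65) = 195.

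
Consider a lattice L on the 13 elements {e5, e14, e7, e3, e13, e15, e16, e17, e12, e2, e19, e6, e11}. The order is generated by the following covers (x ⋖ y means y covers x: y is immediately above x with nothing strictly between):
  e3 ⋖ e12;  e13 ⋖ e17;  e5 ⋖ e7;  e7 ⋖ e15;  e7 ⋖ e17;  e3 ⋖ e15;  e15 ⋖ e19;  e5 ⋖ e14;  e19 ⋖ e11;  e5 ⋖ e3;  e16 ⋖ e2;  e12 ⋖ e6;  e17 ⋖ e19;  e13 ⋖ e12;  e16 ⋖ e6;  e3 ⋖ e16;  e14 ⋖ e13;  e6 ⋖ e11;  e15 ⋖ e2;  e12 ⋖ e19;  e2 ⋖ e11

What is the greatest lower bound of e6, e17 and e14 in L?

Common lower bounds of {e6, e17, e14}: e14, e5.
The greatest among these is e14.

e14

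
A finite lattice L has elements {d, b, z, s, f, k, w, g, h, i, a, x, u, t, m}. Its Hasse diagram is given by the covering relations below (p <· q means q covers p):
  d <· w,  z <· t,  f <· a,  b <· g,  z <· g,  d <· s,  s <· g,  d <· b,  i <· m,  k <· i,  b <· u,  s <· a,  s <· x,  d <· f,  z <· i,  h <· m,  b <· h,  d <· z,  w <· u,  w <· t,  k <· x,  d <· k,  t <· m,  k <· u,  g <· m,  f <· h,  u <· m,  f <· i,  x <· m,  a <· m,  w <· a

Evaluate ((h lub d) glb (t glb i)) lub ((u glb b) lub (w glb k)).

b

h ∨ d = h
t ∧ i = z
h ∧ z = d
u ∧ b = b
w ∧ k = d
b ∨ d = b
d ∨ b = b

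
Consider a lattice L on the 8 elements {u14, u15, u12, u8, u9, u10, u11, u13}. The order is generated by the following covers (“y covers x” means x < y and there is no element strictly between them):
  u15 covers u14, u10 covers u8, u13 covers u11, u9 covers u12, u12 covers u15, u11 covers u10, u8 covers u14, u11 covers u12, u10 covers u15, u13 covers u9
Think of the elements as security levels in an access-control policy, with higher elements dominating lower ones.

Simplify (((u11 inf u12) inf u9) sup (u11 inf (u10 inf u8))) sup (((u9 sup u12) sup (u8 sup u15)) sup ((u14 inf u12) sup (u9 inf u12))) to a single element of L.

u11 ∧ u12 = u12
u12 ∧ u9 = u12
u10 ∧ u8 = u8
u11 ∧ u8 = u8
u12 ∨ u8 = u11
u9 ∨ u12 = u9
u8 ∨ u15 = u10
u9 ∨ u10 = u13
u14 ∧ u12 = u14
u9 ∧ u12 = u12
u14 ∨ u12 = u12
u13 ∨ u12 = u13
u11 ∨ u13 = u13

u13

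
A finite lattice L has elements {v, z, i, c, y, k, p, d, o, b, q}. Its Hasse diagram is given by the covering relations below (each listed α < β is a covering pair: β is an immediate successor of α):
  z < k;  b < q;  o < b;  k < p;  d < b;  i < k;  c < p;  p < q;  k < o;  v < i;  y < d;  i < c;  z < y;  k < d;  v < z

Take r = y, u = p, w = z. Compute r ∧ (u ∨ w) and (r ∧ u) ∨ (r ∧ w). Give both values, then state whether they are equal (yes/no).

u ∨ w = p, so r ∧ (u ∨ w) = y ∧ p = z.
r ∧ u = z and r ∧ w = z, so (r ∧ u) ∨ (r ∧ w) = z ∨ z = z.
Equal: yes.

z; z; yes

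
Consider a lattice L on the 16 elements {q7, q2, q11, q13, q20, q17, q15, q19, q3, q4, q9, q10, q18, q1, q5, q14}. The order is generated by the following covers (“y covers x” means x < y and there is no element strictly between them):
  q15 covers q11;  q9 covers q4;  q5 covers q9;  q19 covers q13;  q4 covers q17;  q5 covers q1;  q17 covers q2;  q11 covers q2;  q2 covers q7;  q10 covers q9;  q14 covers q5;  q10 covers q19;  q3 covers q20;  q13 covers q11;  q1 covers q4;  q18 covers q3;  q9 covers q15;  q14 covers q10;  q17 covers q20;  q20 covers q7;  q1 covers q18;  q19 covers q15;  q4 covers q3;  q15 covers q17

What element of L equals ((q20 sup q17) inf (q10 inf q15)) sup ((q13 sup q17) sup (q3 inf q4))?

q20 ∨ q17 = q17
q10 ∧ q15 = q15
q17 ∧ q15 = q17
q13 ∨ q17 = q19
q3 ∧ q4 = q3
q19 ∨ q3 = q10
q17 ∨ q10 = q10

q10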